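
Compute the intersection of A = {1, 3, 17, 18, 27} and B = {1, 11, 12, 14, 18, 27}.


A ∩ B = elements in both A and B
A = {1, 3, 17, 18, 27}
B = {1, 11, 12, 14, 18, 27}
A ∩ B = {1, 18, 27}

A ∩ B = {1, 18, 27}


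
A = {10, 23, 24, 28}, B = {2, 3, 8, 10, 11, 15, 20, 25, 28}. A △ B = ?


A △ B = (A \ B) ∪ (B \ A) = elements in exactly one of A or B
A \ B = {23, 24}
B \ A = {2, 3, 8, 11, 15, 20, 25}
A △ B = {2, 3, 8, 11, 15, 20, 23, 24, 25}

A △ B = {2, 3, 8, 11, 15, 20, 23, 24, 25}


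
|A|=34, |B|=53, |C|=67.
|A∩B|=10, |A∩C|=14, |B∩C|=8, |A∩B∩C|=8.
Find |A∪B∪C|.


|A∪B∪C| = |A|+|B|+|C| - |A∩B|-|A∩C|-|B∩C| + |A∩B∩C|
= 34+53+67 - 10-14-8 + 8
= 154 - 32 + 8
= 130

|A ∪ B ∪ C| = 130


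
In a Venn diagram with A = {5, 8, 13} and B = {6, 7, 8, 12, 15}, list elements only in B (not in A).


A = {5, 8, 13}
B = {6, 7, 8, 12, 15}
Region: only in B (not in A)
Elements: {6, 7, 12, 15}

Elements only in B (not in A): {6, 7, 12, 15}


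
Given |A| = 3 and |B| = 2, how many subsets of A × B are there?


A relation from A to B is any subset of A × B.
|A × B| = 3 × 2 = 6
# relations = 2^|A × B| = 2^6 = 64

Number of relations = 64


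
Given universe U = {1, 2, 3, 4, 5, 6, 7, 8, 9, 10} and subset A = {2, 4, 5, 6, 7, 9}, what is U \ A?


Aᶜ = U \ A = elements in U but not in A
U = {1, 2, 3, 4, 5, 6, 7, 8, 9, 10}
A = {2, 4, 5, 6, 7, 9}
Aᶜ = {1, 3, 8, 10}

Aᶜ = {1, 3, 8, 10}


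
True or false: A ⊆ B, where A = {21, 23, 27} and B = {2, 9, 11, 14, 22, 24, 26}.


A ⊆ B means every element of A is in B.
Elements in A not in B: {21, 23, 27}
So A ⊄ B.

No, A ⊄ B


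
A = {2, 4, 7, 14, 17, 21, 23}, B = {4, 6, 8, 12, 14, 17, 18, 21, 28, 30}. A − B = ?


A \ B = elements in A but not in B
A = {2, 4, 7, 14, 17, 21, 23}
B = {4, 6, 8, 12, 14, 17, 18, 21, 28, 30}
Remove from A any elements in B
A \ B = {2, 7, 23}

A \ B = {2, 7, 23}


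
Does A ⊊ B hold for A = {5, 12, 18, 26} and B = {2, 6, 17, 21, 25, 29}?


A ⊂ B requires: A ⊆ B AND A ≠ B.
A ⊆ B? No
A ⊄ B, so A is not a proper subset.

No, A is not a proper subset of B


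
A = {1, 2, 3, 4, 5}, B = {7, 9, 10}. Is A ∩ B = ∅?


Disjoint means A ∩ B = ∅.
A ∩ B = ∅
A ∩ B = ∅, so A and B are disjoint.

Yes, A and B are disjoint


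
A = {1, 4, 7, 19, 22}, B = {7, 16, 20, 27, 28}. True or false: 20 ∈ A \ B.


A = {1, 4, 7, 19, 22}, B = {7, 16, 20, 27, 28}
A \ B = elements in A but not in B
A \ B = {1, 4, 19, 22}
Checking if 20 ∈ A \ B
20 is not in A \ B → False

20 ∉ A \ B


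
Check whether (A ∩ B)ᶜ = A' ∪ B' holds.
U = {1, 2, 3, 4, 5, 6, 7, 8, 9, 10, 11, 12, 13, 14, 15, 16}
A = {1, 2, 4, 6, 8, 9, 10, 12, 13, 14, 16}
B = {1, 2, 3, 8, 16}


LHS: A ∩ B = {1, 2, 8, 16}
(A ∩ B)' = U \ (A ∩ B) = {3, 4, 5, 6, 7, 9, 10, 11, 12, 13, 14, 15}
A' = {3, 5, 7, 11, 15}, B' = {4, 5, 6, 7, 9, 10, 11, 12, 13, 14, 15}
Claimed RHS: A' ∪ B' = {3, 4, 5, 6, 7, 9, 10, 11, 12, 13, 14, 15}
Identity is VALID: LHS = RHS = {3, 4, 5, 6, 7, 9, 10, 11, 12, 13, 14, 15} ✓

Identity is valid. (A ∩ B)' = A' ∪ B' = {3, 4, 5, 6, 7, 9, 10, 11, 12, 13, 14, 15}


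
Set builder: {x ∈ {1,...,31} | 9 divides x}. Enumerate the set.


Checking each candidate:
Condition: multiples of 9 in {1,...,31}
Result = {9, 18, 27}

{9, 18, 27}


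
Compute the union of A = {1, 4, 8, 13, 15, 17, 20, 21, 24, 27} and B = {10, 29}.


A ∪ B = all elements in A or B (or both)
A = {1, 4, 8, 13, 15, 17, 20, 21, 24, 27}
B = {10, 29}
A ∪ B = {1, 4, 8, 10, 13, 15, 17, 20, 21, 24, 27, 29}

A ∪ B = {1, 4, 8, 10, 13, 15, 17, 20, 21, 24, 27, 29}


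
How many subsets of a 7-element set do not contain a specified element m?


Subsets of A avoiding m are subsets of A \ {m}, which has 6 elements.
Count = 2^(n-1) = 2^6
= 64

Number of subsets avoiding m = 64


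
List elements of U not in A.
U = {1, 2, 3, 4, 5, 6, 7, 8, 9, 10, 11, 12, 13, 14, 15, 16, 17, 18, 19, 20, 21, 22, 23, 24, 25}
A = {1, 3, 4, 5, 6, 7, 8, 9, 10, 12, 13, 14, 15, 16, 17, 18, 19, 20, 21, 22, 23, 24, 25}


Aᶜ = U \ A = elements in U but not in A
U = {1, 2, 3, 4, 5, 6, 7, 8, 9, 10, 11, 12, 13, 14, 15, 16, 17, 18, 19, 20, 21, 22, 23, 24, 25}
A = {1, 3, 4, 5, 6, 7, 8, 9, 10, 12, 13, 14, 15, 16, 17, 18, 19, 20, 21, 22, 23, 24, 25}
Aᶜ = {2, 11}

Aᶜ = {2, 11}


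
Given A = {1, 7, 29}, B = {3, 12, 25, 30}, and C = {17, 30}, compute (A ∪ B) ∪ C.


A ∪ B = {1, 3, 7, 12, 25, 29, 30}
(A ∪ B) ∪ C = {1, 3, 7, 12, 17, 25, 29, 30}

A ∪ B ∪ C = {1, 3, 7, 12, 17, 25, 29, 30}


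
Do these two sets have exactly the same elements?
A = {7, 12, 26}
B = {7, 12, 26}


Two sets are equal iff they have exactly the same elements.
A = {7, 12, 26}
B = {7, 12, 26}
Same elements → A = B

Yes, A = B


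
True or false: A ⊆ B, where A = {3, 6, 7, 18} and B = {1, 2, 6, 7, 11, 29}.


A ⊆ B means every element of A is in B.
Elements in A not in B: {3, 18}
So A ⊄ B.

No, A ⊄ B


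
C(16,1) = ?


C(n,k) = n! / (k!(n-k)!)
C(16,1) = 16! / (1!15!)
= 16

C(16,1) = 16


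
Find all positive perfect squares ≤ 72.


Checking each candidate:
Condition: positive perfect squares ≤ 72
Result = {1, 4, 9, 16, 25, 36, 49, 64}

{1, 4, 9, 16, 25, 36, 49, 64}


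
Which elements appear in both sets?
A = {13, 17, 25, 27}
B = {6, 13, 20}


A ∩ B = elements in both A and B
A = {13, 17, 25, 27}
B = {6, 13, 20}
A ∩ B = {13}

A ∩ B = {13}


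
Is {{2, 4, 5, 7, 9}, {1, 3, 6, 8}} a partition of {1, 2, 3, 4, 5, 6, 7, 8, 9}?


A partition requires: (1) non-empty parts, (2) pairwise disjoint, (3) union = U
Parts: {2, 4, 5, 7, 9}, {1, 3, 6, 8}
Union of parts: {1, 2, 3, 4, 5, 6, 7, 8, 9}
U = {1, 2, 3, 4, 5, 6, 7, 8, 9}
All non-empty? True
Pairwise disjoint? True
Covers U? True

Yes, valid partition


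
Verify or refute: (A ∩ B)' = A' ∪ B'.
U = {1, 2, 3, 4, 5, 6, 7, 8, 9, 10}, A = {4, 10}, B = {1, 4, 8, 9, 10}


LHS: A ∩ B = {4, 10}
(A ∩ B)' = U \ (A ∩ B) = {1, 2, 3, 5, 6, 7, 8, 9}
A' = {1, 2, 3, 5, 6, 7, 8, 9}, B' = {2, 3, 5, 6, 7}
Claimed RHS: A' ∪ B' = {1, 2, 3, 5, 6, 7, 8, 9}
Identity is VALID: LHS = RHS = {1, 2, 3, 5, 6, 7, 8, 9} ✓

Identity is valid. (A ∩ B)' = A' ∪ B' = {1, 2, 3, 5, 6, 7, 8, 9}


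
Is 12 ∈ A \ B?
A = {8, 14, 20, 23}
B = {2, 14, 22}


A = {8, 14, 20, 23}, B = {2, 14, 22}
A \ B = elements in A but not in B
A \ B = {8, 20, 23}
Checking if 12 ∈ A \ B
12 is not in A \ B → False

12 ∉ A \ B


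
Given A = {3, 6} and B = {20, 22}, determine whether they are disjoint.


Disjoint means A ∩ B = ∅.
A ∩ B = ∅
A ∩ B = ∅, so A and B are disjoint.

Yes, A and B are disjoint


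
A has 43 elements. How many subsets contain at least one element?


Total subsets = 2^n = 2^43 = 8796093022208
Non-empty subsets exclude the empty set: 2^n - 1
= 8796093022208 - 1
= 8796093022207

Number of non-empty subsets = 8796093022207


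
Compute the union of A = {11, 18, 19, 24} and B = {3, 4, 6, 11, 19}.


A ∪ B = all elements in A or B (or both)
A = {11, 18, 19, 24}
B = {3, 4, 6, 11, 19}
A ∪ B = {3, 4, 6, 11, 18, 19, 24}

A ∪ B = {3, 4, 6, 11, 18, 19, 24}


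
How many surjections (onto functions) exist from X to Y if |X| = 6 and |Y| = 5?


n = |X| = 6, k = |Y| = 5. Surjections via inclusion-exclusion:
S(n,k) = Σ(-1)^i × C(k,i) × (k-i)^n, i=0 to k
i=0: (-1)^0×C(5,0)×5^6 = 15625
i=1: (-1)^1×C(5,1)×4^6 = -20480
i=2: (-1)^2×C(5,2)×3^6 = 7290
i=3: (-1)^3×C(5,3)×2^6 = -640
i=4: (-1)^4×C(5,4)×1^6 = 5
i=5: (-1)^5×C(5,5)×0^6 = 0
Total = 1800

Number of surjections = 1800


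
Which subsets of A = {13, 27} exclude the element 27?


A subset of A that omits 27 is a subset of A \ {27}, so there are 2^(n-1) = 2^1 = 2 of them.
Subsets excluding 27: ∅, {13}

Subsets excluding 27 (2 total): ∅, {13}


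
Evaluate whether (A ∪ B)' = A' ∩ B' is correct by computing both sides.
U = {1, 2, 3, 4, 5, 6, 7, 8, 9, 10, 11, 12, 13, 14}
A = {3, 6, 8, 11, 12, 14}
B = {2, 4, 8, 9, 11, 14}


LHS: A ∪ B = {2, 3, 4, 6, 8, 9, 11, 12, 14}
(A ∪ B)' = U \ (A ∪ B) = {1, 5, 7, 10, 13}
A' = {1, 2, 4, 5, 7, 9, 10, 13}, B' = {1, 3, 5, 6, 7, 10, 12, 13}
Claimed RHS: A' ∩ B' = {1, 5, 7, 10, 13}
Identity is VALID: LHS = RHS = {1, 5, 7, 10, 13} ✓

Identity is valid. (A ∪ B)' = A' ∩ B' = {1, 5, 7, 10, 13}


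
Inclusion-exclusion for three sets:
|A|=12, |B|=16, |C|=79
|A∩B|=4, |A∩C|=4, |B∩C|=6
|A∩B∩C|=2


|A∪B∪C| = |A|+|B|+|C| - |A∩B|-|A∩C|-|B∩C| + |A∩B∩C|
= 12+16+79 - 4-4-6 + 2
= 107 - 14 + 2
= 95

|A ∪ B ∪ C| = 95


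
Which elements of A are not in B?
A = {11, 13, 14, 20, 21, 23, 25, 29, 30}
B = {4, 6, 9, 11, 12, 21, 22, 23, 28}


A \ B = elements in A but not in B
A = {11, 13, 14, 20, 21, 23, 25, 29, 30}
B = {4, 6, 9, 11, 12, 21, 22, 23, 28}
Remove from A any elements in B
A \ B = {13, 14, 20, 25, 29, 30}

A \ B = {13, 14, 20, 25, 29, 30}


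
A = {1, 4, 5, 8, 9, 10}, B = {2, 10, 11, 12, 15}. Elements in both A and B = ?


A = {1, 4, 5, 8, 9, 10}
B = {2, 10, 11, 12, 15}
Region: in both A and B
Elements: {10}

Elements in both A and B: {10}


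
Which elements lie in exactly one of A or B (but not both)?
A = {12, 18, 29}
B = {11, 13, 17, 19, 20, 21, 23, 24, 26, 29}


A △ B = (A \ B) ∪ (B \ A) = elements in exactly one of A or B
A \ B = {12, 18}
B \ A = {11, 13, 17, 19, 20, 21, 23, 24, 26}
A △ B = {11, 12, 13, 17, 18, 19, 20, 21, 23, 24, 26}

A △ B = {11, 12, 13, 17, 18, 19, 20, 21, 23, 24, 26}


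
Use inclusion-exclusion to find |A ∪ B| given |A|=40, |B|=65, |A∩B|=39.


|A ∪ B| = |A| + |B| - |A ∩ B|
= 40 + 65 - 39
= 66

|A ∪ B| = 66


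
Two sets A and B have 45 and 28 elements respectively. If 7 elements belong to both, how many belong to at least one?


|A ∪ B| = |A| + |B| - |A ∩ B|
= 45 + 28 - 7
= 66

|A ∪ B| = 66


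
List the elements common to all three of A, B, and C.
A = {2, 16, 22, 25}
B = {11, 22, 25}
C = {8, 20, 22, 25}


A ∩ B = {22, 25}
(A ∩ B) ∩ C = {22, 25}

A ∩ B ∩ C = {22, 25}


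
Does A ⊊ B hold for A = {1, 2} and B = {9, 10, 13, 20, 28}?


A ⊂ B requires: A ⊆ B AND A ≠ B.
A ⊆ B? No
A ⊄ B, so A is not a proper subset.

No, A is not a proper subset of B


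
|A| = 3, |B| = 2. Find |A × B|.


|A × B| = |A| × |B|
= 3 × 2
= 6

|A × B| = 6


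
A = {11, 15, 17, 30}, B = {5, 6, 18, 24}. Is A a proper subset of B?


A ⊂ B requires: A ⊆ B AND A ≠ B.
A ⊆ B? No
A ⊄ B, so A is not a proper subset.

No, A is not a proper subset of B


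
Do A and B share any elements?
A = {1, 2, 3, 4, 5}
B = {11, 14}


Disjoint means A ∩ B = ∅.
A ∩ B = ∅
A ∩ B = ∅, so A and B are disjoint.

No — A and B share no elements (A ∩ B = ∅), so they are disjoint


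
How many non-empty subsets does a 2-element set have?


Total subsets = 2^n = 2^2 = 4
Non-empty subsets exclude the empty set: 2^n - 1
= 4 - 1
= 3

Number of non-empty subsets = 3


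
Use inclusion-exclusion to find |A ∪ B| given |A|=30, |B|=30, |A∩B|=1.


|A ∪ B| = |A| + |B| - |A ∩ B|
= 30 + 30 - 1
= 59

|A ∪ B| = 59


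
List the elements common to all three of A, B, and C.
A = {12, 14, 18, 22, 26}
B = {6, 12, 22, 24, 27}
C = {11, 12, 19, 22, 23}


A ∩ B = {12, 22}
(A ∩ B) ∩ C = {12, 22}

A ∩ B ∩ C = {12, 22}


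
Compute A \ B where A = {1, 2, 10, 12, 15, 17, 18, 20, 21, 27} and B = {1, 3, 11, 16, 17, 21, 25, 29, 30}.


A \ B = elements in A but not in B
A = {1, 2, 10, 12, 15, 17, 18, 20, 21, 27}
B = {1, 3, 11, 16, 17, 21, 25, 29, 30}
Remove from A any elements in B
A \ B = {2, 10, 12, 15, 18, 20, 27}

A \ B = {2, 10, 12, 15, 18, 20, 27}


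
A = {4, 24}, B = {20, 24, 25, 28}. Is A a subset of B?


A ⊆ B means every element of A is in B.
Elements in A not in B: {4}
So A ⊄ B.

No, A ⊄ B


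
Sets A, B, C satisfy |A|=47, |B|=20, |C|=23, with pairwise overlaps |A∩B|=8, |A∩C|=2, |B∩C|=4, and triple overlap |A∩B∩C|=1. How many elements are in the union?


|A∪B∪C| = |A|+|B|+|C| - |A∩B|-|A∩C|-|B∩C| + |A∩B∩C|
= 47+20+23 - 8-2-4 + 1
= 90 - 14 + 1
= 77

|A ∪ B ∪ C| = 77


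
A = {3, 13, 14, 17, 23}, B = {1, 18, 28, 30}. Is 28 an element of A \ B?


A = {3, 13, 14, 17, 23}, B = {1, 18, 28, 30}
A \ B = elements in A but not in B
A \ B = {3, 13, 14, 17, 23}
Checking if 28 ∈ A \ B
28 is not in A \ B → False

28 ∉ A \ B


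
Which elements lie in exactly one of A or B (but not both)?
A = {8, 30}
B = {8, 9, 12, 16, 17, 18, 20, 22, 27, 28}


A △ B = (A \ B) ∪ (B \ A) = elements in exactly one of A or B
A \ B = {30}
B \ A = {9, 12, 16, 17, 18, 20, 22, 27, 28}
A △ B = {9, 12, 16, 17, 18, 20, 22, 27, 28, 30}

A △ B = {9, 12, 16, 17, 18, 20, 22, 27, 28, 30}


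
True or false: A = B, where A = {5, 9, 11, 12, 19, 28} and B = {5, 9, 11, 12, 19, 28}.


Two sets are equal iff they have exactly the same elements.
A = {5, 9, 11, 12, 19, 28}
B = {5, 9, 11, 12, 19, 28}
Same elements → A = B

Yes, A = B


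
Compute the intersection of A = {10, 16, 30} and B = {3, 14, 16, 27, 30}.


A ∩ B = elements in both A and B
A = {10, 16, 30}
B = {3, 14, 16, 27, 30}
A ∩ B = {16, 30}

A ∩ B = {16, 30}


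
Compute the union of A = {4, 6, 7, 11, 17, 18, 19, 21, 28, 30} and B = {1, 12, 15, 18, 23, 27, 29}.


A ∪ B = all elements in A or B (or both)
A = {4, 6, 7, 11, 17, 18, 19, 21, 28, 30}
B = {1, 12, 15, 18, 23, 27, 29}
A ∪ B = {1, 4, 6, 7, 11, 12, 15, 17, 18, 19, 21, 23, 27, 28, 29, 30}

A ∪ B = {1, 4, 6, 7, 11, 12, 15, 17, 18, 19, 21, 23, 27, 28, 29, 30}


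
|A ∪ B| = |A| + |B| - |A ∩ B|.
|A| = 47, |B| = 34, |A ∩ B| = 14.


|A ∪ B| = |A| + |B| - |A ∩ B|
= 47 + 34 - 14
= 67

|A ∪ B| = 67


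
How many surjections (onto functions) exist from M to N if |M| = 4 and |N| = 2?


n = |M| = 4, k = |N| = 2. Surjections via inclusion-exclusion:
S(n,k) = Σ(-1)^i × C(k,i) × (k-i)^n, i=0 to k
i=0: (-1)^0×C(2,0)×2^4 = 16
i=1: (-1)^1×C(2,1)×1^4 = -2
i=2: (-1)^2×C(2,2)×0^4 = 0
Total = 14

Number of surjections = 14


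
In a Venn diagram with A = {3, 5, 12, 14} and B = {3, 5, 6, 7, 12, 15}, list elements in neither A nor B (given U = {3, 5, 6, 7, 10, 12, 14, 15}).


A = {3, 5, 12, 14}
B = {3, 5, 6, 7, 12, 15}
Region: in neither A nor B (given U = {3, 5, 6, 7, 10, 12, 14, 15})
Elements: {10}

Elements in neither A nor B (given U = {3, 5, 6, 7, 10, 12, 14, 15}): {10}


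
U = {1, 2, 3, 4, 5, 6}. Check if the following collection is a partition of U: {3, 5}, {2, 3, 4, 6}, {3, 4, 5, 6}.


A partition requires: (1) non-empty parts, (2) pairwise disjoint, (3) union = U
Parts: {3, 5}, {2, 3, 4, 6}, {3, 4, 5, 6}
Union of parts: {2, 3, 4, 5, 6}
U = {1, 2, 3, 4, 5, 6}
All non-empty? True
Pairwise disjoint? False
Covers U? False

No, not a valid partition


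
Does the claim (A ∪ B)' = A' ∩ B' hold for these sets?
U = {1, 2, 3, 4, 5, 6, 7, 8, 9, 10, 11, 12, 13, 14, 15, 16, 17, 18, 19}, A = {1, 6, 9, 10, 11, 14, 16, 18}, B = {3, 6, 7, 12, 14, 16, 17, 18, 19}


LHS: A ∪ B = {1, 3, 6, 7, 9, 10, 11, 12, 14, 16, 17, 18, 19}
(A ∪ B)' = U \ (A ∪ B) = {2, 4, 5, 8, 13, 15}
A' = {2, 3, 4, 5, 7, 8, 12, 13, 15, 17, 19}, B' = {1, 2, 4, 5, 8, 9, 10, 11, 13, 15}
Claimed RHS: A' ∩ B' = {2, 4, 5, 8, 13, 15}
Identity is VALID: LHS = RHS = {2, 4, 5, 8, 13, 15} ✓

Identity is valid. (A ∪ B)' = A' ∩ B' = {2, 4, 5, 8, 13, 15}


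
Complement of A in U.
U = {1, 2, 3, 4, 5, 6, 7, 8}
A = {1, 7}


Aᶜ = U \ A = elements in U but not in A
U = {1, 2, 3, 4, 5, 6, 7, 8}
A = {1, 7}
Aᶜ = {2, 3, 4, 5, 6, 8}

Aᶜ = {2, 3, 4, 5, 6, 8}


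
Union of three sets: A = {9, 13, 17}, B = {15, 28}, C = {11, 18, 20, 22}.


A ∪ B = {9, 13, 15, 17, 28}
(A ∪ B) ∪ C = {9, 11, 13, 15, 17, 18, 20, 22, 28}

A ∪ B ∪ C = {9, 11, 13, 15, 17, 18, 20, 22, 28}


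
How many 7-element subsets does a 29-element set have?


C(n,k) = n! / (k!(n-k)!)
C(29,7) = 29! / (7!22!)
= 1560780

C(29,7) = 1560780


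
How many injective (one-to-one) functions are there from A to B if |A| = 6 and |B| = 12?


An injection sends each of |A| = 6 inputs to a distinct output in B.
# injections = |B|·(|B|-1)·…·(|B|-|A|+1) = 12! / (12 - 6)!
= 12 × 11 × 10 × 9 × 8 × 7
= 665280

Number of injections = 665280


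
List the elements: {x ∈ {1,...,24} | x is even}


Checking each candidate:
Condition: even numbers in {1,...,24}
Result = {2, 4, 6, 8, 10, 12, 14, 16, 18, 20, 22, 24}

{2, 4, 6, 8, 10, 12, 14, 16, 18, 20, 22, 24}


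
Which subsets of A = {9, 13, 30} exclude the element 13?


A subset of A that omits 13 is a subset of A \ {13}, so there are 2^(n-1) = 2^2 = 4 of them.
Subsets excluding 13: ∅, {9}, {30}, {9, 30}

Subsets excluding 13 (4 total): ∅, {9}, {30}, {9, 30}


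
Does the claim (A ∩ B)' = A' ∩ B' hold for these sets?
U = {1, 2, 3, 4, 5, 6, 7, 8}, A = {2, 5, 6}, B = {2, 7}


LHS: A ∩ B = {2}
(A ∩ B)' = U \ (A ∩ B) = {1, 3, 4, 5, 6, 7, 8}
A' = {1, 3, 4, 7, 8}, B' = {1, 3, 4, 5, 6, 8}
Claimed RHS: A' ∩ B' = {1, 3, 4, 8}
Identity is INVALID: LHS = {1, 3, 4, 5, 6, 7, 8} but the RHS claimed here equals {1, 3, 4, 8}. The correct form is (A ∩ B)' = A' ∪ B'.

Identity is invalid: (A ∩ B)' = {1, 3, 4, 5, 6, 7, 8} but A' ∩ B' = {1, 3, 4, 8}. The correct De Morgan law is (A ∩ B)' = A' ∪ B'.


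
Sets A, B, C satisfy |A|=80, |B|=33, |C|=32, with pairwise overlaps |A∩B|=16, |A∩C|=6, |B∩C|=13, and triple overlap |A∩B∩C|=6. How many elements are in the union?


|A∪B∪C| = |A|+|B|+|C| - |A∩B|-|A∩C|-|B∩C| + |A∩B∩C|
= 80+33+32 - 16-6-13 + 6
= 145 - 35 + 6
= 116

|A ∪ B ∪ C| = 116


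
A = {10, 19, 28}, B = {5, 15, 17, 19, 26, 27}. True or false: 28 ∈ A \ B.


A = {10, 19, 28}, B = {5, 15, 17, 19, 26, 27}
A \ B = elements in A but not in B
A \ B = {10, 28}
Checking if 28 ∈ A \ B
28 is in A \ B → True

28 ∈ A \ B


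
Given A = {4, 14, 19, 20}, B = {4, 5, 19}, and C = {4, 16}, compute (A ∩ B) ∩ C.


A ∩ B = {4, 19}
(A ∩ B) ∩ C = {4}

A ∩ B ∩ C = {4}


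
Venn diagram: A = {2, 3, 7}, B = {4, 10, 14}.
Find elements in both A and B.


A = {2, 3, 7}
B = {4, 10, 14}
Region: in both A and B
Elements: ∅

Elements in both A and B: ∅


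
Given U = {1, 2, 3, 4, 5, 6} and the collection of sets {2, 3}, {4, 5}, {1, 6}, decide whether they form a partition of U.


A partition requires: (1) non-empty parts, (2) pairwise disjoint, (3) union = U
Parts: {2, 3}, {4, 5}, {1, 6}
Union of parts: {1, 2, 3, 4, 5, 6}
U = {1, 2, 3, 4, 5, 6}
All non-empty? True
Pairwise disjoint? True
Covers U? True

Yes, valid partition


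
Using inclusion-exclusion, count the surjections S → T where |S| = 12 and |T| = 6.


n = |S| = 12, k = |T| = 6. Surjections via inclusion-exclusion:
S(n,k) = Σ(-1)^i × C(k,i) × (k-i)^n, i=0 to k
i=0: (-1)^0×C(6,0)×6^12 = 2176782336
i=1: (-1)^1×C(6,1)×5^12 = -1464843750
i=2: (-1)^2×C(6,2)×4^12 = 251658240
i=3: (-1)^3×C(6,3)×3^12 = -10628820
i=4: (-1)^4×C(6,4)×2^12 = 61440
i=5: (-1)^5×C(6,5)×1^12 = -6
i=6: (-1)^6×C(6,6)×0^12 = 0
Total = 953029440

Number of surjections = 953029440


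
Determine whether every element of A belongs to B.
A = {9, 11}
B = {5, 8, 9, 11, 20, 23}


A ⊆ B means every element of A is in B.
All elements of A are in B.
So A ⊆ B.

Yes, A ⊆ B


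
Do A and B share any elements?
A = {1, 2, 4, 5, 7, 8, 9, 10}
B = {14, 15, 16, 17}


Disjoint means A ∩ B = ∅.
A ∩ B = ∅
A ∩ B = ∅, so A and B are disjoint.

No — A and B share no elements (A ∩ B = ∅), so they are disjoint


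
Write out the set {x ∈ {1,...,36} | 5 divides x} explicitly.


Checking each candidate:
Condition: multiples of 5 in {1,...,36}
Result = {5, 10, 15, 20, 25, 30, 35}

{5, 10, 15, 20, 25, 30, 35}


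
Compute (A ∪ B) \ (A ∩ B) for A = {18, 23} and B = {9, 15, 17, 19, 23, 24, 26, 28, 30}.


A △ B = (A \ B) ∪ (B \ A) = elements in exactly one of A or B
A \ B = {18}
B \ A = {9, 15, 17, 19, 24, 26, 28, 30}
A △ B = {9, 15, 17, 18, 19, 24, 26, 28, 30}

A △ B = {9, 15, 17, 18, 19, 24, 26, 28, 30}


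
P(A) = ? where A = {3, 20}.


|A| = 2, so |P(A)| = 2^2 = 4
Enumerate subsets by cardinality (0 to 2):
∅, {3}, {20}, {3, 20}

P(A) has 4 subsets: ∅, {3}, {20}, {3, 20}


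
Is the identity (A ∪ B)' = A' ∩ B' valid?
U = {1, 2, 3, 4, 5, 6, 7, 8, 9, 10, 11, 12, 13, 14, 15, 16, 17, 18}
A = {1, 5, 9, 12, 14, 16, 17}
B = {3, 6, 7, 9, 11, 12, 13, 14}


LHS: A ∪ B = {1, 3, 5, 6, 7, 9, 11, 12, 13, 14, 16, 17}
(A ∪ B)' = U \ (A ∪ B) = {2, 4, 8, 10, 15, 18}
A' = {2, 3, 4, 6, 7, 8, 10, 11, 13, 15, 18}, B' = {1, 2, 4, 5, 8, 10, 15, 16, 17, 18}
Claimed RHS: A' ∩ B' = {2, 4, 8, 10, 15, 18}
Identity is VALID: LHS = RHS = {2, 4, 8, 10, 15, 18} ✓

Identity is valid. (A ∪ B)' = A' ∩ B' = {2, 4, 8, 10, 15, 18}


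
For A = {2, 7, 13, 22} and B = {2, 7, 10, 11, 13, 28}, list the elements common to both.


A ∩ B = elements in both A and B
A = {2, 7, 13, 22}
B = {2, 7, 10, 11, 13, 28}
A ∩ B = {2, 7, 13}

A ∩ B = {2, 7, 13}


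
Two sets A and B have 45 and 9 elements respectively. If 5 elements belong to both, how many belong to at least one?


|A ∪ B| = |A| + |B| - |A ∩ B|
= 45 + 9 - 5
= 49

|A ∪ B| = 49


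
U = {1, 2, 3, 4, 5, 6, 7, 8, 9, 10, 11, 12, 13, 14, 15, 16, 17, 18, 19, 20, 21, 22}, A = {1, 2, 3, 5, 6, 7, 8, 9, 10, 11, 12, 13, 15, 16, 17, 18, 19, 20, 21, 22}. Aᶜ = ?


Aᶜ = U \ A = elements in U but not in A
U = {1, 2, 3, 4, 5, 6, 7, 8, 9, 10, 11, 12, 13, 14, 15, 16, 17, 18, 19, 20, 21, 22}
A = {1, 2, 3, 5, 6, 7, 8, 9, 10, 11, 12, 13, 15, 16, 17, 18, 19, 20, 21, 22}
Aᶜ = {4, 14}

Aᶜ = {4, 14}


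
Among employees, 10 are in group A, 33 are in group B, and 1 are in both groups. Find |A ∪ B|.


|A ∪ B| = |A| + |B| - |A ∩ B|
= 10 + 33 - 1
= 42

|A ∪ B| = 42


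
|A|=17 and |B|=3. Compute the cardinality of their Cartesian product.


|A × B| = |A| × |B|
= 17 × 3
= 51

|A × B| = 51


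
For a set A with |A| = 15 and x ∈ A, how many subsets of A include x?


Subsets of A containing x correspond to subsets of A \ {x}, which has 14 elements.
Count = 2^(n-1) = 2^14
= 16384

Number of subsets containing x = 16384


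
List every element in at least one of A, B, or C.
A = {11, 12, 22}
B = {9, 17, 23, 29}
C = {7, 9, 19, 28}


A ∪ B = {9, 11, 12, 17, 22, 23, 29}
(A ∪ B) ∪ C = {7, 9, 11, 12, 17, 19, 22, 23, 28, 29}

A ∪ B ∪ C = {7, 9, 11, 12, 17, 19, 22, 23, 28, 29}


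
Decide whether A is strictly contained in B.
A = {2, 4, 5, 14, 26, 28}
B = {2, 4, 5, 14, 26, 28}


A ⊂ B requires: A ⊆ B AND A ≠ B.
A ⊆ B? Yes
A = B? Yes
A = B, so A is not a PROPER subset.

No, A is not a proper subset of B


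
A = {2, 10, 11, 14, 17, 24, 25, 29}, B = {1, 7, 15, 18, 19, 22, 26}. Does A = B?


Two sets are equal iff they have exactly the same elements.
A = {2, 10, 11, 14, 17, 24, 25, 29}
B = {1, 7, 15, 18, 19, 22, 26}
Differences: {1, 2, 7, 10, 11, 14, 15, 17, 18, 19, 22, 24, 25, 26, 29}
A ≠ B

No, A ≠ B


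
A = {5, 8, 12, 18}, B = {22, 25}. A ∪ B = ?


A ∪ B = all elements in A or B (or both)
A = {5, 8, 12, 18}
B = {22, 25}
A ∪ B = {5, 8, 12, 18, 22, 25}

A ∪ B = {5, 8, 12, 18, 22, 25}


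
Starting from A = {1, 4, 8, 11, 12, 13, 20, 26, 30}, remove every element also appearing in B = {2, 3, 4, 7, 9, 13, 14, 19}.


A \ B = elements in A but not in B
A = {1, 4, 8, 11, 12, 13, 20, 26, 30}
B = {2, 3, 4, 7, 9, 13, 14, 19}
Remove from A any elements in B
A \ B = {1, 8, 11, 12, 20, 26, 30}

A \ B = {1, 8, 11, 12, 20, 26, 30}


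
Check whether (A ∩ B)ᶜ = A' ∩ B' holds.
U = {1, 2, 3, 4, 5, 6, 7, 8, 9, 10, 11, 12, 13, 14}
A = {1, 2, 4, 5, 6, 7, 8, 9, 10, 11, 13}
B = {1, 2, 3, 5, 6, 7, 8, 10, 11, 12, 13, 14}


LHS: A ∩ B = {1, 2, 5, 6, 7, 8, 10, 11, 13}
(A ∩ B)' = U \ (A ∩ B) = {3, 4, 9, 12, 14}
A' = {3, 12, 14}, B' = {4, 9}
Claimed RHS: A' ∩ B' = ∅
Identity is INVALID: LHS = {3, 4, 9, 12, 14} but the RHS claimed here equals ∅. The correct form is (A ∩ B)' = A' ∪ B'.

Identity is invalid: (A ∩ B)' = {3, 4, 9, 12, 14} but A' ∩ B' = ∅. The correct De Morgan law is (A ∩ B)' = A' ∪ B'.


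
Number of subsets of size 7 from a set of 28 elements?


C(n,k) = n! / (k!(n-k)!)
C(28,7) = 28! / (7!21!)
= 1184040

C(28,7) = 1184040


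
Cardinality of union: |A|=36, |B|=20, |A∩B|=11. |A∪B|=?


|A ∪ B| = |A| + |B| - |A ∩ B|
= 36 + 20 - 11
= 45

|A ∪ B| = 45


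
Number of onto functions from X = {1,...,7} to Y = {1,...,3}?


n = |X| = 7, k = |Y| = 3. Surjections via inclusion-exclusion:
S(n,k) = Σ(-1)^i × C(k,i) × (k-i)^n, i=0 to k
i=0: (-1)^0×C(3,0)×3^7 = 2187
i=1: (-1)^1×C(3,1)×2^7 = -384
i=2: (-1)^2×C(3,2)×1^7 = 3
i=3: (-1)^3×C(3,3)×0^7 = 0
Total = 1806

Number of surjections = 1806


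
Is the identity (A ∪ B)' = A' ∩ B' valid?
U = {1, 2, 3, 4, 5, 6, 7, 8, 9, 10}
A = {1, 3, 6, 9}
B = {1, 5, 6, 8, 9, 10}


LHS: A ∪ B = {1, 3, 5, 6, 8, 9, 10}
(A ∪ B)' = U \ (A ∪ B) = {2, 4, 7}
A' = {2, 4, 5, 7, 8, 10}, B' = {2, 3, 4, 7}
Claimed RHS: A' ∩ B' = {2, 4, 7}
Identity is VALID: LHS = RHS = {2, 4, 7} ✓

Identity is valid. (A ∪ B)' = A' ∩ B' = {2, 4, 7}


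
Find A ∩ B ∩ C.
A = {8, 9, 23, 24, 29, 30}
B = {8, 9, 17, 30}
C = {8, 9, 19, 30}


A ∩ B = {8, 9, 30}
(A ∩ B) ∩ C = {8, 9, 30}

A ∩ B ∩ C = {8, 9, 30}


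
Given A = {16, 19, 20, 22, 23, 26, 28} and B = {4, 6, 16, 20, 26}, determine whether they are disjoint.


Disjoint means A ∩ B = ∅.
A ∩ B = {16, 20, 26}
A ∩ B ≠ ∅, so A and B are NOT disjoint.

No, A and B are not disjoint (A ∩ B = {16, 20, 26})


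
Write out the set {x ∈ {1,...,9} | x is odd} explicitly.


Checking each candidate:
Condition: odd numbers in {1,...,9}
Result = {1, 3, 5, 7, 9}

{1, 3, 5, 7, 9}


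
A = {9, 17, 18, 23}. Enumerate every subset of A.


|A| = 4, so |P(A)| = 2^4 = 16
Enumerate subsets by cardinality (0 to 4):
∅, {9}, {17}, {18}, {23}, {9, 17}, {9, 18}, {9, 23}, {17, 18}, {17, 23}, {18, 23}, {9, 17, 18}, {9, 17, 23}, {9, 18, 23}, {17, 18, 23}, {9, 17, 18, 23}

P(A) has 16 subsets: ∅, {9}, {17}, {18}, {23}, {9, 17}, {9, 18}, {9, 23}, {17, 18}, {17, 23}, {18, 23}, {9, 17, 18}, {9, 17, 23}, {9, 18, 23}, {17, 18, 23}, {9, 17, 18, 23}


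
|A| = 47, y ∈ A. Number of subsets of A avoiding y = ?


Subsets of A avoiding y are subsets of A \ {y}, which has 46 elements.
Count = 2^(n-1) = 2^46
= 70368744177664

Number of subsets avoiding y = 70368744177664


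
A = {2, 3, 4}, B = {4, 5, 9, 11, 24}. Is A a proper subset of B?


A ⊂ B requires: A ⊆ B AND A ≠ B.
A ⊆ B? No
A ⊄ B, so A is not a proper subset.

No, A is not a proper subset of B


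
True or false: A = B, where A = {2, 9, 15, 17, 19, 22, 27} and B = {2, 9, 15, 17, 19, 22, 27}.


Two sets are equal iff they have exactly the same elements.
A = {2, 9, 15, 17, 19, 22, 27}
B = {2, 9, 15, 17, 19, 22, 27}
Same elements → A = B

Yes, A = B


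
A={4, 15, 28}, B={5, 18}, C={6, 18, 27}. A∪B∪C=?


A ∪ B = {4, 5, 15, 18, 28}
(A ∪ B) ∪ C = {4, 5, 6, 15, 18, 27, 28}

A ∪ B ∪ C = {4, 5, 6, 15, 18, 27, 28}


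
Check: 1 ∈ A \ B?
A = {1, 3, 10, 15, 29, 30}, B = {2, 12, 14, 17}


A = {1, 3, 10, 15, 29, 30}, B = {2, 12, 14, 17}
A \ B = elements in A but not in B
A \ B = {1, 3, 10, 15, 29, 30}
Checking if 1 ∈ A \ B
1 is in A \ B → True

1 ∈ A \ B


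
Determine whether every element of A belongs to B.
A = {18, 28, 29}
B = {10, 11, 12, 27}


A ⊆ B means every element of A is in B.
Elements in A not in B: {18, 28, 29}
So A ⊄ B.

No, A ⊄ B


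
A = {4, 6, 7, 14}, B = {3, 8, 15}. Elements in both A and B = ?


A = {4, 6, 7, 14}
B = {3, 8, 15}
Region: in both A and B
Elements: ∅

Elements in both A and B: ∅


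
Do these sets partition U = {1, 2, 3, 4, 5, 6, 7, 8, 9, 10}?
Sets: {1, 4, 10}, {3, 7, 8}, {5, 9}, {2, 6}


A partition requires: (1) non-empty parts, (2) pairwise disjoint, (3) union = U
Parts: {1, 4, 10}, {3, 7, 8}, {5, 9}, {2, 6}
Union of parts: {1, 2, 3, 4, 5, 6, 7, 8, 9, 10}
U = {1, 2, 3, 4, 5, 6, 7, 8, 9, 10}
All non-empty? True
Pairwise disjoint? True
Covers U? True

Yes, valid partition


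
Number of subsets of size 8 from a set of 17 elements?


C(n,k) = n! / (k!(n-k)!)
C(17,8) = 17! / (8!9!)
= 24310

C(17,8) = 24310


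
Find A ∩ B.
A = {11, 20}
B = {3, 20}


A ∩ B = elements in both A and B
A = {11, 20}
B = {3, 20}
A ∩ B = {20}

A ∩ B = {20}


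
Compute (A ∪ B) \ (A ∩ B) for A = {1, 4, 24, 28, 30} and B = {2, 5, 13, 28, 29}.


A △ B = (A \ B) ∪ (B \ A) = elements in exactly one of A or B
A \ B = {1, 4, 24, 30}
B \ A = {2, 5, 13, 29}
A △ B = {1, 2, 4, 5, 13, 24, 29, 30}

A △ B = {1, 2, 4, 5, 13, 24, 29, 30}


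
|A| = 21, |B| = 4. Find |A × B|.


|A × B| = |A| × |B|
= 21 × 4
= 84

|A × B| = 84


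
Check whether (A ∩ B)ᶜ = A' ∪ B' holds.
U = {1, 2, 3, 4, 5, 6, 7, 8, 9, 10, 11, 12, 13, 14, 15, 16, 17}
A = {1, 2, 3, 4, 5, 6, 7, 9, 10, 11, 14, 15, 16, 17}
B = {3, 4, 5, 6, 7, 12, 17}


LHS: A ∩ B = {3, 4, 5, 6, 7, 17}
(A ∩ B)' = U \ (A ∩ B) = {1, 2, 8, 9, 10, 11, 12, 13, 14, 15, 16}
A' = {8, 12, 13}, B' = {1, 2, 8, 9, 10, 11, 13, 14, 15, 16}
Claimed RHS: A' ∪ B' = {1, 2, 8, 9, 10, 11, 12, 13, 14, 15, 16}
Identity is VALID: LHS = RHS = {1, 2, 8, 9, 10, 11, 12, 13, 14, 15, 16} ✓

Identity is valid. (A ∩ B)' = A' ∪ B' = {1, 2, 8, 9, 10, 11, 12, 13, 14, 15, 16}


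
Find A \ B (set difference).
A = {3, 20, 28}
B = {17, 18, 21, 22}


A \ B = elements in A but not in B
A = {3, 20, 28}
B = {17, 18, 21, 22}
Remove from A any elements in B
A \ B = {3, 20, 28}

A \ B = {3, 20, 28}


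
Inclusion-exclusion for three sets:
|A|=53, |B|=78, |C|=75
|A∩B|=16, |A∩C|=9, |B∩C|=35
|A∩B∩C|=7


|A∪B∪C| = |A|+|B|+|C| - |A∩B|-|A∩C|-|B∩C| + |A∩B∩C|
= 53+78+75 - 16-9-35 + 7
= 206 - 60 + 7
= 153

|A ∪ B ∪ C| = 153


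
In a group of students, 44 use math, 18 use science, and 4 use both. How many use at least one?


|A ∪ B| = |A| + |B| - |A ∩ B|
= 44 + 18 - 4
= 58

|A ∪ B| = 58


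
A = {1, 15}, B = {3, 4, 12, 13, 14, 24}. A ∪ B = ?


A ∪ B = all elements in A or B (or both)
A = {1, 15}
B = {3, 4, 12, 13, 14, 24}
A ∪ B = {1, 3, 4, 12, 13, 14, 15, 24}

A ∪ B = {1, 3, 4, 12, 13, 14, 15, 24}


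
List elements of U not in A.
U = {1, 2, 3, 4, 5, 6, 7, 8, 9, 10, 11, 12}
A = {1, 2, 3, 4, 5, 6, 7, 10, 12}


Aᶜ = U \ A = elements in U but not in A
U = {1, 2, 3, 4, 5, 6, 7, 8, 9, 10, 11, 12}
A = {1, 2, 3, 4, 5, 6, 7, 10, 12}
Aᶜ = {8, 9, 11}

Aᶜ = {8, 9, 11}


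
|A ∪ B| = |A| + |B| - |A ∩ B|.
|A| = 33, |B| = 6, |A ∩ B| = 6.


|A ∪ B| = |A| + |B| - |A ∩ B|
= 33 + 6 - 6
= 33

|A ∪ B| = 33


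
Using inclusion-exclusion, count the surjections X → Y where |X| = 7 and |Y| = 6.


n = |X| = 7, k = |Y| = 6. Surjections via inclusion-exclusion:
S(n,k) = Σ(-1)^i × C(k,i) × (k-i)^n, i=0 to k
i=0: (-1)^0×C(6,0)×6^7 = 279936
i=1: (-1)^1×C(6,1)×5^7 = -468750
i=2: (-1)^2×C(6,2)×4^7 = 245760
i=3: (-1)^3×C(6,3)×3^7 = -43740
i=4: (-1)^4×C(6,4)×2^7 = 1920
i=5: (-1)^5×C(6,5)×1^7 = -6
i=6: (-1)^6×C(6,6)×0^7 = 0
Total = 15120

Number of surjections = 15120


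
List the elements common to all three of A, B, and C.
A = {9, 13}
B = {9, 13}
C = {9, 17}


A ∩ B = {9, 13}
(A ∩ B) ∩ C = {9}

A ∩ B ∩ C = {9}


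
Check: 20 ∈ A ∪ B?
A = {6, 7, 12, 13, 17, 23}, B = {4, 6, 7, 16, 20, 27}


A = {6, 7, 12, 13, 17, 23}, B = {4, 6, 7, 16, 20, 27}
A ∪ B = all elements in A or B
A ∪ B = {4, 6, 7, 12, 13, 16, 17, 20, 23, 27}
Checking if 20 ∈ A ∪ B
20 is in A ∪ B → True

20 ∈ A ∪ B


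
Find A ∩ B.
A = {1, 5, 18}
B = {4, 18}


A ∩ B = elements in both A and B
A = {1, 5, 18}
B = {4, 18}
A ∩ B = {18}

A ∩ B = {18}


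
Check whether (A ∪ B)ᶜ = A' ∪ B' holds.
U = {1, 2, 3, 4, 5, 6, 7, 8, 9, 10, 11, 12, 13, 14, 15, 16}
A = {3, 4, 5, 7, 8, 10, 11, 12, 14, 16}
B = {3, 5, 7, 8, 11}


LHS: A ∪ B = {3, 4, 5, 7, 8, 10, 11, 12, 14, 16}
(A ∪ B)' = U \ (A ∪ B) = {1, 2, 6, 9, 13, 15}
A' = {1, 2, 6, 9, 13, 15}, B' = {1, 2, 4, 6, 9, 10, 12, 13, 14, 15, 16}
Claimed RHS: A' ∪ B' = {1, 2, 4, 6, 9, 10, 12, 13, 14, 15, 16}
Identity is INVALID: LHS = {1, 2, 6, 9, 13, 15} but the RHS claimed here equals {1, 2, 4, 6, 9, 10, 12, 13, 14, 15, 16}. The correct form is (A ∪ B)' = A' ∩ B'.

Identity is invalid: (A ∪ B)' = {1, 2, 6, 9, 13, 15} but A' ∪ B' = {1, 2, 4, 6, 9, 10, 12, 13, 14, 15, 16}. The correct De Morgan law is (A ∪ B)' = A' ∩ B'.


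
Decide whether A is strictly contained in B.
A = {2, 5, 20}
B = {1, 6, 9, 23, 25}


A ⊂ B requires: A ⊆ B AND A ≠ B.
A ⊆ B? No
A ⊄ B, so A is not a proper subset.

No, A is not a proper subset of B


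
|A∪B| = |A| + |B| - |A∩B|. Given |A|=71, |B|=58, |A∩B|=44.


|A ∪ B| = |A| + |B| - |A ∩ B|
= 71 + 58 - 44
= 85

|A ∪ B| = 85


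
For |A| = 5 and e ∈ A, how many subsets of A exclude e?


Subsets of A avoiding e are subsets of A \ {e}, which has 4 elements.
Count = 2^(n-1) = 2^4
= 16

Number of subsets avoiding e = 16


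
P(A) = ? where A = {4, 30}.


|A| = 2, so |P(A)| = 2^2 = 4
Enumerate subsets by cardinality (0 to 2):
∅, {4}, {30}, {4, 30}

P(A) has 4 subsets: ∅, {4}, {30}, {4, 30}


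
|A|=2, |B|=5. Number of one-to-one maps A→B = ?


An injection sends each of |A| = 2 inputs to a distinct output in B.
# injections = |B|·(|B|-1)·…·(|B|-|A|+1) = 5! / (5 - 2)!
= 5 × 4
= 20

Number of injections = 20


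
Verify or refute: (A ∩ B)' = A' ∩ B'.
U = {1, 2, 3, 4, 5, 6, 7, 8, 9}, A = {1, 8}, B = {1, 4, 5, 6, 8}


LHS: A ∩ B = {1, 8}
(A ∩ B)' = U \ (A ∩ B) = {2, 3, 4, 5, 6, 7, 9}
A' = {2, 3, 4, 5, 6, 7, 9}, B' = {2, 3, 7, 9}
Claimed RHS: A' ∩ B' = {2, 3, 7, 9}
Identity is INVALID: LHS = {2, 3, 4, 5, 6, 7, 9} but the RHS claimed here equals {2, 3, 7, 9}. The correct form is (A ∩ B)' = A' ∪ B'.

Identity is invalid: (A ∩ B)' = {2, 3, 4, 5, 6, 7, 9} but A' ∩ B' = {2, 3, 7, 9}. The correct De Morgan law is (A ∩ B)' = A' ∪ B'.


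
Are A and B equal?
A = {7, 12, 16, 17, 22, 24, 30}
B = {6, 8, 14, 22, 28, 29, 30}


Two sets are equal iff they have exactly the same elements.
A = {7, 12, 16, 17, 22, 24, 30}
B = {6, 8, 14, 22, 28, 29, 30}
Differences: {6, 7, 8, 12, 14, 16, 17, 24, 28, 29}
A ≠ B

No, A ≠ B


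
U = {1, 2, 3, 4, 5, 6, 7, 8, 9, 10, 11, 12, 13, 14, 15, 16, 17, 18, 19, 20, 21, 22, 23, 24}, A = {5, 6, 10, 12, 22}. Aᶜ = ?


Aᶜ = U \ A = elements in U but not in A
U = {1, 2, 3, 4, 5, 6, 7, 8, 9, 10, 11, 12, 13, 14, 15, 16, 17, 18, 19, 20, 21, 22, 23, 24}
A = {5, 6, 10, 12, 22}
Aᶜ = {1, 2, 3, 4, 7, 8, 9, 11, 13, 14, 15, 16, 17, 18, 19, 20, 21, 23, 24}

Aᶜ = {1, 2, 3, 4, 7, 8, 9, 11, 13, 14, 15, 16, 17, 18, 19, 20, 21, 23, 24}


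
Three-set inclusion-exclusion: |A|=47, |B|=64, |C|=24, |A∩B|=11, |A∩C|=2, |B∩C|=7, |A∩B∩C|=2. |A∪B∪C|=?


|A∪B∪C| = |A|+|B|+|C| - |A∩B|-|A∩C|-|B∩C| + |A∩B∩C|
= 47+64+24 - 11-2-7 + 2
= 135 - 20 + 2
= 117

|A ∪ B ∪ C| = 117


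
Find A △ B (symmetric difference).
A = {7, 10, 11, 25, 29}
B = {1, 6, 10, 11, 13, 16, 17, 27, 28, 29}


A △ B = (A \ B) ∪ (B \ A) = elements in exactly one of A or B
A \ B = {7, 25}
B \ A = {1, 6, 13, 16, 17, 27, 28}
A △ B = {1, 6, 7, 13, 16, 17, 25, 27, 28}

A △ B = {1, 6, 7, 13, 16, 17, 25, 27, 28}


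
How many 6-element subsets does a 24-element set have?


C(n,k) = n! / (k!(n-k)!)
C(24,6) = 24! / (6!18!)
= 134596

C(24,6) = 134596


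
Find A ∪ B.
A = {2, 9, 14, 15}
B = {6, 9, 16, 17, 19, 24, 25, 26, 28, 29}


A ∪ B = all elements in A or B (or both)
A = {2, 9, 14, 15}
B = {6, 9, 16, 17, 19, 24, 25, 26, 28, 29}
A ∪ B = {2, 6, 9, 14, 15, 16, 17, 19, 24, 25, 26, 28, 29}

A ∪ B = {2, 6, 9, 14, 15, 16, 17, 19, 24, 25, 26, 28, 29}


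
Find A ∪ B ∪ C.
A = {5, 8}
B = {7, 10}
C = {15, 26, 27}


A ∪ B = {5, 7, 8, 10}
(A ∪ B) ∪ C = {5, 7, 8, 10, 15, 26, 27}

A ∪ B ∪ C = {5, 7, 8, 10, 15, 26, 27}


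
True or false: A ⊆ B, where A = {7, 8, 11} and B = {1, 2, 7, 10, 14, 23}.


A ⊆ B means every element of A is in B.
Elements in A not in B: {8, 11}
So A ⊄ B.

No, A ⊄ B


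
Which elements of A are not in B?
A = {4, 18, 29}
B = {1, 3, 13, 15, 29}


A \ B = elements in A but not in B
A = {4, 18, 29}
B = {1, 3, 13, 15, 29}
Remove from A any elements in B
A \ B = {4, 18}

A \ B = {4, 18}


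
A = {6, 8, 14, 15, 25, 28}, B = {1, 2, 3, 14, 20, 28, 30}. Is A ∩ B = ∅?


Disjoint means A ∩ B = ∅.
A ∩ B = {14, 28}
A ∩ B ≠ ∅, so A and B are NOT disjoint.

No, A and B are not disjoint (A ∩ B = {14, 28})


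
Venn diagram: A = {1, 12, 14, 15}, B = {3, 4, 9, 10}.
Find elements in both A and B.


A = {1, 12, 14, 15}
B = {3, 4, 9, 10}
Region: in both A and B
Elements: ∅

Elements in both A and B: ∅


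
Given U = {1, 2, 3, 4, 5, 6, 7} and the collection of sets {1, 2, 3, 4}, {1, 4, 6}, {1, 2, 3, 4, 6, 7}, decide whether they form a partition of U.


A partition requires: (1) non-empty parts, (2) pairwise disjoint, (3) union = U
Parts: {1, 2, 3, 4}, {1, 4, 6}, {1, 2, 3, 4, 6, 7}
Union of parts: {1, 2, 3, 4, 6, 7}
U = {1, 2, 3, 4, 5, 6, 7}
All non-empty? True
Pairwise disjoint? False
Covers U? False

No, not a valid partition


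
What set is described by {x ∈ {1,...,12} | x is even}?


Checking each candidate:
Condition: even numbers in {1,...,12}
Result = {2, 4, 6, 8, 10, 12}

{2, 4, 6, 8, 10, 12}


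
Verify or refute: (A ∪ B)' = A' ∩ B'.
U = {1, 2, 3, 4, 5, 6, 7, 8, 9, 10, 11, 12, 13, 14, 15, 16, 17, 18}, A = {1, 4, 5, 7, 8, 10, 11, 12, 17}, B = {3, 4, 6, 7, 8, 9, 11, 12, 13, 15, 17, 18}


LHS: A ∪ B = {1, 3, 4, 5, 6, 7, 8, 9, 10, 11, 12, 13, 15, 17, 18}
(A ∪ B)' = U \ (A ∪ B) = {2, 14, 16}
A' = {2, 3, 6, 9, 13, 14, 15, 16, 18}, B' = {1, 2, 5, 10, 14, 16}
Claimed RHS: A' ∩ B' = {2, 14, 16}
Identity is VALID: LHS = RHS = {2, 14, 16} ✓

Identity is valid. (A ∪ B)' = A' ∩ B' = {2, 14, 16}


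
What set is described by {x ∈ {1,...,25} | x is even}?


Checking each candidate:
Condition: even numbers in {1,...,25}
Result = {2, 4, 6, 8, 10, 12, 14, 16, 18, 20, 22, 24}

{2, 4, 6, 8, 10, 12, 14, 16, 18, 20, 22, 24}


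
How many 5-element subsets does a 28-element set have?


C(n,k) = n! / (k!(n-k)!)
C(28,5) = 28! / (5!23!)
= 98280

C(28,5) = 98280


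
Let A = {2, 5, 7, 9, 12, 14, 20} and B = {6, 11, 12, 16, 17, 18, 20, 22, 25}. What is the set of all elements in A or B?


A ∪ B = all elements in A or B (or both)
A = {2, 5, 7, 9, 12, 14, 20}
B = {6, 11, 12, 16, 17, 18, 20, 22, 25}
A ∪ B = {2, 5, 6, 7, 9, 11, 12, 14, 16, 17, 18, 20, 22, 25}

A ∪ B = {2, 5, 6, 7, 9, 11, 12, 14, 16, 17, 18, 20, 22, 25}


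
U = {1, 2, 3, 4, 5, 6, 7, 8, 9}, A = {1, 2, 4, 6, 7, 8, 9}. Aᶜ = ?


Aᶜ = U \ A = elements in U but not in A
U = {1, 2, 3, 4, 5, 6, 7, 8, 9}
A = {1, 2, 4, 6, 7, 8, 9}
Aᶜ = {3, 5}

Aᶜ = {3, 5}


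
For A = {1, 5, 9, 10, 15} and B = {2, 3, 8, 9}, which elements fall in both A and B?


A = {1, 5, 9, 10, 15}
B = {2, 3, 8, 9}
Region: in both A and B
Elements: {9}

Elements in both A and B: {9}


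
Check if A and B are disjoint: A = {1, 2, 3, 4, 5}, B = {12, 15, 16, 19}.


Disjoint means A ∩ B = ∅.
A ∩ B = ∅
A ∩ B = ∅, so A and B are disjoint.

Yes, A and B are disjoint


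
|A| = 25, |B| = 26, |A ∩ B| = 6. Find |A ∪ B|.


|A ∪ B| = |A| + |B| - |A ∩ B|
= 25 + 26 - 6
= 45

|A ∪ B| = 45


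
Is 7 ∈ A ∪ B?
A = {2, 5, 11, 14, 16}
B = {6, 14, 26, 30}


A = {2, 5, 11, 14, 16}, B = {6, 14, 26, 30}
A ∪ B = all elements in A or B
A ∪ B = {2, 5, 6, 11, 14, 16, 26, 30}
Checking if 7 ∈ A ∪ B
7 is not in A ∪ B → False

7 ∉ A ∪ B
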